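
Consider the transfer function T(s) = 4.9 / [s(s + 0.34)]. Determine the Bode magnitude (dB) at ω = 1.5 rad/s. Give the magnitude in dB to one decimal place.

6.5 dB

|j1.5 + 0.34| = √(1.5² + 0.34²) = 1.538
|j1.5| = 1.5
|T(j1.5)| = 4.9 / (1.538 × 1.5) = 2.1239
20 log₁₀(2.1239) = 6.54 dB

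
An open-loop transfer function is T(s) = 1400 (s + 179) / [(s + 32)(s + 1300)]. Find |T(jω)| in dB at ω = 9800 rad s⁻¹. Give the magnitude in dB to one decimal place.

-17.0 dB

|j9800 + 179| = √(9800² + 179²) = 9802
|j9800 + 32| = √(9800² + 32²) = 9800
|j9800 + 1300| = √(9800² + 1300²) = 9886
|T(j9800)| = 1400 × 9802 / (9800 × 9886) = 0.14164
20 log₁₀(0.14164) = -16.98 dB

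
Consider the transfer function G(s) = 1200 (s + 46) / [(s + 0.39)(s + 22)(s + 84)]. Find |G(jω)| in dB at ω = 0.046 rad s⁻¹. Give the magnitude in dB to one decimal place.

37.6 dB

|j0.046 + 46| = √(0.046² + 46²) = 46
|j0.046 + 0.39| = √(0.046² + 0.39²) = 0.3927
|j0.046 + 22| = √(0.046² + 22²) = 22
|j0.046 + 84| = √(0.046² + 84²) = 84
|G(j0.046)| = 1200 × 46 / (0.3927 × 22 × 84) = 76.063
20 log₁₀(76.063) = 37.62 dB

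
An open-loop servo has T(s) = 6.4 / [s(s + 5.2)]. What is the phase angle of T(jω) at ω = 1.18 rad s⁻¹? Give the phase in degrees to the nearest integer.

-103°

∠(j1.18 + 5.2) = arctan(1.18/5.2) = 12.79°
∠(j1.18) = 90.00°
∠T(j1.18) = − (12.79° + 90.00°) = -102.79°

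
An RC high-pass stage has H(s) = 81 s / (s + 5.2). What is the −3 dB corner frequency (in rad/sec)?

For a single-pole high-pass, the −3 dB point is at the pole: ω = 5.2 rad/sec.

5.2 rad/sec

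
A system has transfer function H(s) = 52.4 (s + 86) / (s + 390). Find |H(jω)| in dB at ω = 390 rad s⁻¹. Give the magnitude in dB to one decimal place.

|j390 + 86| = √(390² + 86²) = 399.4
|j390 + 390| = √(390² + 390²) = 551.5
|H(j390)| = 52.4 × 399.4 / 551.5 = 37.943
20 log₁₀(37.943) = 31.58 dB

31.6 dB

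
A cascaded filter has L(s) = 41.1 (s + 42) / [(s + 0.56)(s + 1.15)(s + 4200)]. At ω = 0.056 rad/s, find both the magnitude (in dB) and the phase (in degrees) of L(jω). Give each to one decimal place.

|L| = -4.0 dB, ∠L = -8.4°

|j0.056 + 42| = √(0.056² + 42²) = 42
|j0.056 + 0.56| = √(0.056² + 0.56²) = 0.5628
|j0.056 + 1.15| = √(0.056² + 1.15²) = 1.151
|j0.056 + 4200| = √(0.056² + 4200²) = 4200
|L(j0.056)| = 41.1 × 42 / (0.5628 × 1.151 × 4200) = 0.63428
20 log₁₀(0.63428) = -3.95 dB
∠(j0.056 + 42) = arctan(0.056/42) = 0.08°
∠(j0.056 + 0.56) = arctan(0.056/0.56) = 5.71°
∠(j0.056 + 1.15) = arctan(0.056/1.15) = 2.79°
∠(j0.056 + 4200) = arctan(0.056/4200) = 0.00°
∠L(j0.056) = 0.08° − (5.71° + 2.79° + 0.00°) = -8.42°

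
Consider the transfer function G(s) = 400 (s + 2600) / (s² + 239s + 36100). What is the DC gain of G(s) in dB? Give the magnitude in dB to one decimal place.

29.2 dB

G(0) = 400 × 2600 / 36100 = 28.809
20 log₁₀(28.809) = 29.19 dB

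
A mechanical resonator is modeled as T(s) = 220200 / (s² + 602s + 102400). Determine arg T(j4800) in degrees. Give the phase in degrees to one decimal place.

-172.8°

∠[(j4800)² + 602(j4800) + 102400] = ∠[-2.2938e+07 + j2.8896e+06] = 172.82°
∠T(j4800) = −172.82° = -172.82°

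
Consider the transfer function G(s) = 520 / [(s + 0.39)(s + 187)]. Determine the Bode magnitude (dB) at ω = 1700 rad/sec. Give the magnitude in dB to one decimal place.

-75.0 dB

|j1700 + 0.39| = √(1700² + 0.39²) = 1700
|j1700 + 187| = √(1700² + 187²) = 1710
|G(j1700)| = 520 / (1700 × 1710) = 0.00017885
20 log₁₀(0.00017885) = -74.95 dB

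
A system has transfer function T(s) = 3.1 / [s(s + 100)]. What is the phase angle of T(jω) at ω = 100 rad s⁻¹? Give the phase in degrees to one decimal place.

-135.0 deg

∠(j100 + 100) = arctan(100/100) = 45.00°
∠(j100) = 90.00°
∠T(j100) = − (45.00° + 90.00°) = -135.00°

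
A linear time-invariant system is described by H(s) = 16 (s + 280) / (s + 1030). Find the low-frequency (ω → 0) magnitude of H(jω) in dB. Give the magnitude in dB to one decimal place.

H(0) = 16 × 280 / 1030 = 4.3495
20 log₁₀(4.3495) = 12.77 dB

12.8 dB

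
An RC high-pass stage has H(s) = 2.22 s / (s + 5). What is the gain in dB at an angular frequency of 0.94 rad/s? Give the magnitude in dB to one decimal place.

-7.7 dB

|j0.94| = 0.94
|j0.94 + 5| = √(0.94² + 5²) = 5.088
|H(j0.94)| = 2.22 × 0.94 / 5.088 = 0.41017
20 log₁₀(0.41017) = -7.74 dB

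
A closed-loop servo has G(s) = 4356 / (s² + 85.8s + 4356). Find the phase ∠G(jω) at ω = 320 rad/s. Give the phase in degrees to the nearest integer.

-164°

∠[(j320)² + 85.8(j320) + 4356] = ∠[-98044 + j27456] = 164.36°
∠G(j320) = −164.36° = -164.36°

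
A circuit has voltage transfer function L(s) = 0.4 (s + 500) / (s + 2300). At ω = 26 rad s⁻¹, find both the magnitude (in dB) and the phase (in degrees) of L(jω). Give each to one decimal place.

|L| = -21.2 dB, ∠L = 2.3°

|j26 + 500| = √(26² + 500²) = 500.7
|j26 + 2300| = √(26² + 2300²) = 2300
|L(j26)| = 0.4 × 500.7 / 2300 = 0.087068
20 log₁₀(0.087068) = -21.20 dB
∠(j26 + 500) = arctan(26/500) = 2.98°
∠(j26 + 2300) = arctan(26/2300) = 0.65°
∠L(j26) = 2.98° − 0.65° = 2.33°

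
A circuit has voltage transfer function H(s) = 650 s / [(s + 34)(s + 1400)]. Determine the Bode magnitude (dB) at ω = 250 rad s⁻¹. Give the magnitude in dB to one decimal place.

-6.9 dB

|j250| = 250
|j250 + 34| = √(250² + 34²) = 252.3
|j250 + 1400| = √(250² + 1400²) = 1422
|H(j250)| = 650 × 250 / (252.3 × 1422) = 0.45289
20 log₁₀(0.45289) = -6.88 dB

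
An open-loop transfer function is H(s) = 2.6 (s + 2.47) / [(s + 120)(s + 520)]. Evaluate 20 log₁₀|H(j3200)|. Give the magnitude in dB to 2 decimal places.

-61.92 dB

|j3200 + 2.47| = √(3200² + 2.47²) = 3200
|j3200 + 120| = √(3200² + 120²) = 3202
|j3200 + 520| = √(3200² + 520²) = 3242
|H(j3200)| = 2.6 × 3200 / (3202 × 3242) = 0.00080142
20 log₁₀(0.00080142) = -61.923 dB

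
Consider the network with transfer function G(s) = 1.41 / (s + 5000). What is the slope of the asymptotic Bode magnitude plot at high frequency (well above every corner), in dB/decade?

With 0 zeros and 1 pole, the high-frequency asymptotic slope is 20 × (0 − 1) = -20 dB/decade.

-20 dB/decade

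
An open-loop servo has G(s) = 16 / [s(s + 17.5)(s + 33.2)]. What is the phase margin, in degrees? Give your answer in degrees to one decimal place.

89.9°

Gain crossover: |G(jω)| = 1 at ω ≈ 0.0275 rad/s.
∠G(j0.0275) = −90° − arctan(0.0275/17.5) − arctan(0.0275/33.2) ≈ -90.14°
PM = 180° + (-90.14°) = 89.86°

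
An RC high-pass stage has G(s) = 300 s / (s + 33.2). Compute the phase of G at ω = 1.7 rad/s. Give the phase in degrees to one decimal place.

∠(j1.7) = 90.00°
∠(j1.7 + 33.2) = arctan(1.7/33.2) = 2.93°
∠G(j1.7) = 90.00° − 2.93° = 87.07°

87.1°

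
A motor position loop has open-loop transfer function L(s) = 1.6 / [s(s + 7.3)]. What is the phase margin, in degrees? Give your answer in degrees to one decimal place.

Gain crossover: |L(jω)| = 1 at ω ≈ 0.219 rad/s.
∠L(j0.219) = −90° − arctan(0.219/7.3) ≈ -91.72°
PM = 180° + (-91.72°) = 88.28°

88.3°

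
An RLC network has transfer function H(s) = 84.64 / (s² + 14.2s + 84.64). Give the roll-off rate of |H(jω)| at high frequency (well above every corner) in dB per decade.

-40 dB/decade

With 0 zeros and 2 poles, the high-frequency asymptotic slope is 20 × (0 − 2) = -40 dB/decade.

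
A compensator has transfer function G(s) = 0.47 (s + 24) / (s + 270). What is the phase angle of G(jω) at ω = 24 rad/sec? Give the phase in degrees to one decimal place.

∠(j24 + 24) = arctan(24/24) = 45.00°
∠(j24 + 270) = arctan(24/270) = 5.08°
∠G(j24) = 45.00° − 5.08° = 39.92°

39.9°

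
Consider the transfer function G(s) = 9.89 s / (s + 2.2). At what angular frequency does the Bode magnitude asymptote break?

2.2 rad s⁻¹

The single real pole at s = −2.2 gives a corner at ω = 2.2 rad s⁻¹.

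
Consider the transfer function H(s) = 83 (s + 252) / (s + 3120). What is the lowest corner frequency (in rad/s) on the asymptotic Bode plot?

252 rad/s

Break frequencies occur at each pole and zero magnitude: 252 rad/s, 3120 rad/s.
The lowest is 252 rad/s.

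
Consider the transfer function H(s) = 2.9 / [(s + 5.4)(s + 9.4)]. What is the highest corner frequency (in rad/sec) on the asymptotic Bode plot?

Break frequencies occur at each pole and zero magnitude: 5.4 rad/sec, 9.4 rad/sec.
The highest is 9.4 rad/sec.

9.4 rad/sec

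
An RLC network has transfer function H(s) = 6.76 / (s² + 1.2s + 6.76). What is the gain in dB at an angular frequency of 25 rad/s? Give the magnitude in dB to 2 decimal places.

-39.23 dB

|(j25)² + 1.2(j25) + 6.76| = |-618.24 + j30| = 619
|H(j25)| = 6.76 / 619 = 0.010921
20 log₁₀(0.010921) = -39.234 dB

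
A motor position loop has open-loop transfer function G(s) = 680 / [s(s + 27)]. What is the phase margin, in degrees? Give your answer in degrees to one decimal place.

Gain crossover: |G(jω)| = 1 at ω ≈ 20.2 rad/s.
∠G(j20.2) = −90° − arctan(20.2/27) ≈ -126.77°
PM = 180° + (-126.77°) = 53.23°

53.2°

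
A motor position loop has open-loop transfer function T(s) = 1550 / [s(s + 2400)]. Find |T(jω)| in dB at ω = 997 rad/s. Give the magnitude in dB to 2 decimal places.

|j997 + 2400| = √(997² + 2400²) = 2599
|j997| = 997
|T(j997)| = 1550 / (2599 × 997) = 0.00059821
20 log₁₀(0.00059821) = -64.463 dB

-64.46 dB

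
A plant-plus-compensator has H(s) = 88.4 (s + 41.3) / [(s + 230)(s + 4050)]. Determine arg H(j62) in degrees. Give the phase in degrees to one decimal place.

∠(j62 + 41.3) = arctan(62/41.3) = 56.33°
∠(j62 + 230) = arctan(62/230) = 15.09°
∠(j62 + 4050) = arctan(62/4050) = 0.88°
∠H(j62) = 56.33° − (15.09° + 0.88°) = 40.37°

40.4°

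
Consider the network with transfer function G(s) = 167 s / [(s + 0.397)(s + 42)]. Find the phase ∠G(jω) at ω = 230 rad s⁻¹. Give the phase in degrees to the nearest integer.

-80°

∠(j230) = 90.00°
∠(j230 + 0.397) = arctan(230/0.397) = 89.90°
∠(j230 + 42) = arctan(230/42) = 79.65°
∠G(j230) = 90.00° − (89.90° + 79.65°) = -79.55°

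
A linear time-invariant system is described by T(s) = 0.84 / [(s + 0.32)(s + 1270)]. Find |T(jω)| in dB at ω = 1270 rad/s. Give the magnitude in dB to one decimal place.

-128.7 dB

|j1270 + 0.32| = √(1270² + 0.32²) = 1270
|j1270 + 1270| = √(1270² + 1270²) = 1796
|T(j1270)| = 0.84 / (1270 × 1796) = 3.6826e-07
20 log₁₀(3.6826e-07) = -128.68 dB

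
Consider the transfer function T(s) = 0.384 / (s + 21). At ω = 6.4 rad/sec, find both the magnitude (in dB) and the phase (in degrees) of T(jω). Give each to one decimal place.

|j6.4 + 21| = √(6.4² + 21²) = 21.95
|T(j6.4)| = 0.384 / 21.95 = 0.017491
20 log₁₀(0.017491) = -35.14 dB
∠(j6.4 + 21) = arctan(6.4/21) = 16.95°
∠T(j6.4) = −16.95° = -16.95°

|T| = -35.1 dB, ∠T = -16.9°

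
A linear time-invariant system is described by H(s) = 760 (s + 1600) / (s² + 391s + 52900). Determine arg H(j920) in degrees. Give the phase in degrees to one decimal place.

-125.7°

∠(j920 + 1600) = arctan(920/1600) = 29.90°
∠[(j920)² + 391(j920) + 52900] = ∠[-7.935e+05 + j3.5972e+05] = 155.61°
∠H(j920) = 29.90° − 155.61° = -125.71°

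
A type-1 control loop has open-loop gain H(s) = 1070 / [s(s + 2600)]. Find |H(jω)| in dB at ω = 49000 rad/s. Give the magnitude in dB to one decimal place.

-127.0 dB

|j49000 + 2600| = √(49000² + 2600²) = 4.907e+04
|j49000| = 4.9e+04
|H(j49000)| = 1070 / (4.907e+04 × 4.9e+04) = 4.4502e-07
20 log₁₀(4.4502e-07) = -127.03 dB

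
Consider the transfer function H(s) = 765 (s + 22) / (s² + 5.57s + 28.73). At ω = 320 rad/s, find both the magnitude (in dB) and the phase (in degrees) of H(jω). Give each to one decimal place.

|H| = 7.6 dB, ∠H = -92.9°

|j320 + 22| = √(320² + 22²) = 320.8
|(j320)² + 5.57(j320) + 28.73| = |-1.0237e+05 + j1782.4| = 1.024e+05
|H(j320)| = 765 × 320.8 / 1.024e+05 = 2.3966
20 log₁₀(2.3966) = 7.59 dB
∠(j320 + 22) = arctan(320/22) = 86.07°
∠[(j320)² + 5.57(j320) + 28.73] = ∠[-1.0237e+05 + j1782.4] = 179.00°
∠H(j320) = 86.07° − 179.00° = -92.94°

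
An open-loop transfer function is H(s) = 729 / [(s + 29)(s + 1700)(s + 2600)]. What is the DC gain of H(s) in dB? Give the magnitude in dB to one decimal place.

-104.9 dB

H(0) = 729 / (29 × 1700 × 2600) = 5.6873e-06
20 log₁₀(5.6873e-06) = -104.90 dB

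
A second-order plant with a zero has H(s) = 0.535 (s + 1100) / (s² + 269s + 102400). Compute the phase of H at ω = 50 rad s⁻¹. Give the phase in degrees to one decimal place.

∠(j50 + 1100) = arctan(50/1100) = 2.60°
∠[(j50)² + 269(j50) + 102400] = ∠[99900 + j13450] = 7.67°
∠H(j50) = 2.60° − 7.67° = -5.07°

-5.1°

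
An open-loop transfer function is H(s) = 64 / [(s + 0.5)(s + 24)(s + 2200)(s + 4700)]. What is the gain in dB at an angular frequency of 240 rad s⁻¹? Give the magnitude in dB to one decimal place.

|j240 + 0.5| = √(240² + 0.5²) = 240
|j240 + 24| = √(240² + 24²) = 241.2
|j240 + 2200| = √(240² + 2200²) = 2213
|j240 + 4700| = √(240² + 4700²) = 4706
|H(j240)| = 64 / (240 × 241.2 × 2213 × 4706) = 1.0616e-10
20 log₁₀(1.0616e-10) = -199.48 dB

-199.5 dB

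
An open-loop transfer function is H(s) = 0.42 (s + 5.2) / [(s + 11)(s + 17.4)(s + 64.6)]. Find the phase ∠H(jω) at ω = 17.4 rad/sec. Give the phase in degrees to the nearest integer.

-44°

∠(j17.4 + 5.2) = arctan(17.4/5.2) = 73.36°
∠(j17.4 + 11) = arctan(17.4/11) = 57.70°
∠(j17.4 + 17.4) = arctan(17.4/17.4) = 45.00°
∠(j17.4 + 64.6) = arctan(17.4/64.6) = 15.07°
∠H(j17.4) = 73.36° − (57.70° + 45.00° + 15.07°) = -44.41°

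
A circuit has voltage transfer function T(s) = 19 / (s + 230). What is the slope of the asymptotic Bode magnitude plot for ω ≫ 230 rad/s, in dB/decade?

With 0 zeros and 1 pole, the high-frequency asymptotic slope is 20 × (0 − 1) = -20 dB/decade.

-20 dB/decade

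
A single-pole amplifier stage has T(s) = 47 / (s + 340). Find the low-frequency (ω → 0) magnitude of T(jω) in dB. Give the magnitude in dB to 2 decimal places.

-17.19 dB

T(0) = 47 / 340 = 0.13824
20 log₁₀(0.13824) = -17.188 dB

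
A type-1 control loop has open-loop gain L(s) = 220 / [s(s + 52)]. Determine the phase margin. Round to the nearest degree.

85 deg

Gain crossover: |L(jω)| = 1 at ω ≈ 4.22 rad/sec.
∠L(j4.22) = −90° − arctan(4.22/52) ≈ -94.64°
PM = 180° + (-94.64°) = 85.36°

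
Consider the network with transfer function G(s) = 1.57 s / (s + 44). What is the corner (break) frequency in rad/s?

44 rad/s

The single real pole at s = −44 gives a corner at ω = 44 rad/s.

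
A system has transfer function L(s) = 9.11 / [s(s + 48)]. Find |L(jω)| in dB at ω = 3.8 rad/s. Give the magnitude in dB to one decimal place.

|j3.8 + 48| = √(3.8² + 48²) = 48.15
|j3.8| = 3.8
|L(j3.8)| = 9.11 / (48.15 × 3.8) = 0.049789
20 log₁₀(0.049789) = -26.06 dB

-26.1 dB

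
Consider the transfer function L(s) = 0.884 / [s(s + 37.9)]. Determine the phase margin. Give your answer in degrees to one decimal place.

Gain crossover: |L(jω)| = 1 at ω ≈ 0.0233 rad/sec.
∠L(j0.0233) = −90° − arctan(0.0233/37.9) ≈ -90.04°
PM = 180° + (-90.04°) = 89.96°

90.0°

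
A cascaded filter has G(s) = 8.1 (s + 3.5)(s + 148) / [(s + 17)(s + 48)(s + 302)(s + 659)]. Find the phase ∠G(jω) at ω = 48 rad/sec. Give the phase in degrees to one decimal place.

∠(j48 + 3.5) = arctan(48/3.5) = 85.83°
∠(j48 + 148) = arctan(48/148) = 17.97°
∠(j48 + 17) = arctan(48/17) = 70.50°
∠(j48 + 48) = arctan(48/48) = 45.00°
∠(j48 + 302) = arctan(48/302) = 9.03°
∠(j48 + 659) = arctan(48/659) = 4.17°
∠G(j48) = 85.83° + 17.97° − (70.50° + 45.00° + 9.03° + 4.17°) = -24.90°

-24.9°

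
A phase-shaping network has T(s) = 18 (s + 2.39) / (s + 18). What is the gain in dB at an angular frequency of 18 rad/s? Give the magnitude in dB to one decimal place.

|j18 + 2.39| = √(18² + 2.39²) = 18.16
|j18 + 18| = √(18² + 18²) = 25.46
|T(j18)| = 18 × 18.16 / 25.46 = 12.84
20 log₁₀(12.84) = 22.17 dB

22.2 dB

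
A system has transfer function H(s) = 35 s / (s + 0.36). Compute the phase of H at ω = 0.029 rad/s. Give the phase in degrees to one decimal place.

∠(j0.029) = 90.00°
∠(j0.029 + 0.36) = arctan(0.029/0.36) = 4.61°
∠H(j0.029) = 90.00° − 4.61° = 85.39°

85.4 deg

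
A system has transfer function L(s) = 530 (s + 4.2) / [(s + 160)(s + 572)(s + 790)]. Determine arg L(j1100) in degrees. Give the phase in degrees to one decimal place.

-108.8 deg

∠(j1100 + 4.2) = arctan(1100/4.2) = 89.78°
∠(j1100 + 160) = arctan(1100/160) = 81.72°
∠(j1100 + 572) = arctan(1100/572) = 62.53°
∠(j1100 + 790) = arctan(1100/790) = 54.31°
∠L(j1100) = 89.78° − (81.72° + 62.53° + 54.31°) = -108.78°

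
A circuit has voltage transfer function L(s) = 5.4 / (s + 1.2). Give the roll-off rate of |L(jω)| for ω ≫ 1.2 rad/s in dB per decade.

With 0 zeros and 1 pole, the high-frequency asymptotic slope is 20 × (0 − 1) = -20 dB/decade.

-20 dB/decade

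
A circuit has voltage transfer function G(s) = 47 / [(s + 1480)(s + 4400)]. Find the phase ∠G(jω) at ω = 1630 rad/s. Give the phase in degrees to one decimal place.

-68.1°

∠(j1630 + 1480) = arctan(1630/1480) = 47.76°
∠(j1630 + 4400) = arctan(1630/4400) = 20.33°
∠G(j1630) = − (47.76° + 20.33°) = -68.09°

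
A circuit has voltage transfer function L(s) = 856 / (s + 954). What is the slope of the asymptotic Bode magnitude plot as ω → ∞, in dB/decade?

-20 dB/decade

With 0 zeros and 1 pole, the high-frequency asymptotic slope is 20 × (0 − 1) = -20 dB/decade.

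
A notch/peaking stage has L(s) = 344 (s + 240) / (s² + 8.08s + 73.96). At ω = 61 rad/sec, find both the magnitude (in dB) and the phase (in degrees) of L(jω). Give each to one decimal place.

|L| = 27.3 dB, ∠L = -158.0°

|j61 + 240| = √(61² + 240²) = 247.6
|(j61)² + 8.08(j61) + 73.96| = |-3647 + j492.88| = 3680
|L(j61)| = 344 × 247.6 / 3680 = 23.147
20 log₁₀(23.147) = 27.29 dB
∠(j61 + 240) = arctan(61/240) = 14.26°
∠[(j61)² + 8.08(j61) + 73.96] = ∠[-3647 + j492.88] = 172.30°
∠L(j61) = 14.26° − 172.30° = -158.04°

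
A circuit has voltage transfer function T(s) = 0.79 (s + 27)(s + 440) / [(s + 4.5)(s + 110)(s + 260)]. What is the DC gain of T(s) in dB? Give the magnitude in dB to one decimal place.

T(0) = 0.79 × 27 × 440 / (4.5 × 110 × 260) = 0.072923
20 log₁₀(0.072923) = -22.74 dB

-22.7 dB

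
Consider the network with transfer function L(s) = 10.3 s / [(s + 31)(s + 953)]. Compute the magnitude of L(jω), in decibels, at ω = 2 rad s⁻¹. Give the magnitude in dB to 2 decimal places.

|j2| = 2
|j2 + 31| = √(2² + 31²) = 31.06
|j2 + 953| = √(2² + 953²) = 953
|L(j2)| = 10.3 × 2 / (31.06 × 953) = 0.00069584
20 log₁₀(0.00069584) = -63.150 dB

-63.15 dB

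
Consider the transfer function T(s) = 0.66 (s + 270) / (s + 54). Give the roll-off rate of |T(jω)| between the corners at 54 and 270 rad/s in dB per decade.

-20 dB/decade

In this band the factors already past their corner are: pole at 54; net slope = -20 dB/decade.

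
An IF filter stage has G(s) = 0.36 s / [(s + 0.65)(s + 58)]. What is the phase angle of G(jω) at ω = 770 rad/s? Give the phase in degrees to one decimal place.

-85.6°

∠(j770) = 90.00°
∠(j770 + 0.65) = arctan(770/0.65) = 89.95°
∠(j770 + 58) = arctan(770/58) = 85.69°
∠G(j770) = 90.00° − (89.95° + 85.69°) = -85.64°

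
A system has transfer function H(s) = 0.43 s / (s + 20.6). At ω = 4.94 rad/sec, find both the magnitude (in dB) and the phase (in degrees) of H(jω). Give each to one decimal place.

|j4.94| = 4.94
|j4.94 + 20.6| = √(4.94² + 20.6²) = 21.18
|H(j4.94)| = 0.43 × 4.94 / 21.18 = 0.10027
20 log₁₀(0.10027) = -19.98 dB
∠(j4.94) = 90.00°
∠(j4.94 + 20.6) = arctan(4.94/20.6) = 13.49°
∠H(j4.94) = 90.00° − 13.49° = 76.51°

|H| = -20.0 dB, ∠H = 76.5°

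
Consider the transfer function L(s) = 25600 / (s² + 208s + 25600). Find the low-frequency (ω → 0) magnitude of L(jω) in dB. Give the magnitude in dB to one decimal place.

L(0) = 25600 / 25600 = 1
20 log₁₀(1) = 0.00 dB

0.0 dB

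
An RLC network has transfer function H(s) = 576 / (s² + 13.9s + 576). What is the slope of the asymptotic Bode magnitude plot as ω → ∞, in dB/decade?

-40 dB/decade

With 0 zeros and 2 poles, the high-frequency asymptotic slope is 20 × (0 − 2) = -40 dB/decade.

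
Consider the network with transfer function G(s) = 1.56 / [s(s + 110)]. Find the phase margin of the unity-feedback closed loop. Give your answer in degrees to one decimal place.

90.0°

Gain crossover: |G(jω)| = 1 at ω ≈ 0.0142 rad/s.
∠G(j0.0142) = −90° − arctan(0.0142/110) ≈ -90.01°
PM = 180° + (-90.01°) = 89.99°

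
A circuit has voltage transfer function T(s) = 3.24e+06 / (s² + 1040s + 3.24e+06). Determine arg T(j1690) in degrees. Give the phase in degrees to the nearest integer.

-78°

∠[(j1690)² + 1040(j1690) + 3.24e+06] = ∠[3.839e+05 + j1.7576e+06] = 77.68°
∠T(j1690) = −77.68° = -77.68°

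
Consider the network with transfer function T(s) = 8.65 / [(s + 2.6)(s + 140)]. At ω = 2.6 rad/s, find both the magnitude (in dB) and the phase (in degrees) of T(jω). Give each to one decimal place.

|T| = -35.5 dB, ∠T = -46.1°

|j2.6 + 2.6| = √(2.6² + 2.6²) = 3.677
|j2.6 + 140| = √(2.6² + 140²) = 140
|T(j2.6)| = 8.65 / (3.677 × 140) = 0.016801
20 log₁₀(0.016801) = -35.49 dB
∠(j2.6 + 2.6) = arctan(2.6/2.6) = 45.00°
∠(j2.6 + 140) = arctan(2.6/140) = 1.06°
∠T(j2.6) = − (45.00° + 1.06°) = -46.06°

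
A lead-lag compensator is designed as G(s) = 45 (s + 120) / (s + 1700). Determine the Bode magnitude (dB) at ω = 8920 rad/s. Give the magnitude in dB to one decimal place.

|j8920 + 120| = √(8920² + 120²) = 8921
|j8920 + 1700| = √(8920² + 1700²) = 9081
|G(j8920)| = 45 × 8921 / 9081 = 44.208
20 log₁₀(44.208) = 32.91 dB

32.9 dB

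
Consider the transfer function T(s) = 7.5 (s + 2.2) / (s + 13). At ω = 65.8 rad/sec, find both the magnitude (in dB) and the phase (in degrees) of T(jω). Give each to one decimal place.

|T| = 17.3 dB, ∠T = 9.3°

|j65.8 + 2.2| = √(65.8² + 2.2²) = 65.84
|j65.8 + 13| = √(65.8² + 13²) = 67.07
|T(j65.8)| = 7.5 × 65.84 / 67.07 = 7.3619
20 log₁₀(7.3619) = 17.34 dB
∠(j65.8 + 2.2) = arctan(65.8/2.2) = 88.09°
∠(j65.8 + 13) = arctan(65.8/13) = 78.82°
∠T(j65.8) = 88.09° − 78.82° = 9.26°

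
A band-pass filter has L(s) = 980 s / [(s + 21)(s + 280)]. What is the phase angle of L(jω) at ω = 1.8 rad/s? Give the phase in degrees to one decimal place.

84.7 deg

∠(j1.8) = 90.00°
∠(j1.8 + 21) = arctan(1.8/21) = 4.90°
∠(j1.8 + 280) = arctan(1.8/280) = 0.37°
∠L(j1.8) = 90.00° − (4.90° + 0.37°) = 84.73°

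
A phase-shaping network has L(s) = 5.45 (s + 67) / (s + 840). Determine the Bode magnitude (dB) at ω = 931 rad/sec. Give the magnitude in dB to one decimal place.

12.2 dB

|j931 + 67| = √(931² + 67²) = 933.4
|j931 + 840| = √(931² + 840²) = 1254
|L(j931)| = 5.45 × 933.4 / 1254 = 4.0569
20 log₁₀(4.0569) = 12.16 dB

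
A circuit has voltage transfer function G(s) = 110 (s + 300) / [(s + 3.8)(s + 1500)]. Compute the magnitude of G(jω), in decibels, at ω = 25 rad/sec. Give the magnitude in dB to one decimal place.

-1.2 dB

|j25 + 300| = √(25² + 300²) = 301
|j25 + 3.8| = √(25² + 3.8²) = 25.29
|j25 + 1500| = √(25² + 1500²) = 1500
|G(j25)| = 110 × 301 / (25.29 × 1500) = 0.8729
20 log₁₀(0.8729) = -1.18 dB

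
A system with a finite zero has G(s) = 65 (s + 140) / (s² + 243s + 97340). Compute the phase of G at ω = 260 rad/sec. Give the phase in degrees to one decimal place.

∠(j260 + 140) = arctan(260/140) = 61.70°
∠[(j260)² + 243(j260) + 97340] = ∠[29740 + j63180] = 64.79°
∠G(j260) = 61.70° − 64.79° = -3.09°

-3.1°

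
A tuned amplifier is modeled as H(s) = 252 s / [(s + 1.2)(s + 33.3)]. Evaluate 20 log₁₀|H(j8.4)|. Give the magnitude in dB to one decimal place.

17.2 dB

|j8.4| = 8.4
|j8.4 + 1.2| = √(8.4² + 1.2²) = 8.485
|j8.4 + 33.3| = √(8.4² + 33.3²) = 34.34
|H(j8.4)| = 252 × 8.4 / (8.485 × 34.34) = 7.264
20 log₁₀(7.264) = 17.22 dB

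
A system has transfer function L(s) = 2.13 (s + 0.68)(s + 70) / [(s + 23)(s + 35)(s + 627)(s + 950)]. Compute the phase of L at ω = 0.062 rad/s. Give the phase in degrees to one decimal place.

∠(j0.062 + 0.68) = arctan(0.062/0.68) = 5.21°
∠(j0.062 + 70) = arctan(0.062/70) = 0.05°
∠(j0.062 + 23) = arctan(0.062/23) = 0.15°
∠(j0.062 + 35) = arctan(0.062/35) = 0.10°
∠(j0.062 + 627) = arctan(0.062/627) = 0.01°
∠(j0.062 + 950) = arctan(0.062/950) = 0.00°
∠L(j0.062) = 5.21° + 0.05° − (0.15° + 0.10° + 0.01° + 0.00°) = 5.00°

5.0°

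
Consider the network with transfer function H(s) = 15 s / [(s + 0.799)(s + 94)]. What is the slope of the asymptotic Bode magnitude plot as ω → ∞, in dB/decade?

-20 dB/decade

With 1 zero and 2 poles, the high-frequency asymptotic slope is 20 × (1 − 2) = -20 dB/decade.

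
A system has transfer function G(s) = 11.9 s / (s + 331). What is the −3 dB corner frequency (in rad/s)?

331 rad/s

For a single-pole high-pass, the −3 dB point is at the pole: ω = 331 rad/s.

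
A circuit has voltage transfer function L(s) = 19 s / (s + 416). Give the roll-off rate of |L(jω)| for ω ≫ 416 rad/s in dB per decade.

0 dB/decade

With 1 zero and 1 pole, the high-frequency asymptotic slope is 20 × (1 − 1) = 0 dB/decade.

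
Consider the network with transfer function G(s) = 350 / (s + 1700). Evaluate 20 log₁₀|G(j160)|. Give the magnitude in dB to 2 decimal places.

-13.77 dB

|j160 + 1700| = √(160² + 1700²) = 1708
|G(j160)| = 350 / 1708 = 0.20498
20 log₁₀(0.20498) = -13.766 dB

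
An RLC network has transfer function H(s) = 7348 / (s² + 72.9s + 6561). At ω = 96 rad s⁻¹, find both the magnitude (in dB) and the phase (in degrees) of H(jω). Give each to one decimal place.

|H| = -0.2 dB, ∠H = -110.8°

|(j96)² + 72.9(j96) + 6561| = |-2655 + j6998.4| = 7485
|H(j96)| = 7348 / 7485 = 0.98168
20 log₁₀(0.98168) = -0.16 dB
∠[(j96)² + 72.9(j96) + 6561] = ∠[-2655 + j6998.4] = 110.78°
∠H(j96) = −110.78° = -110.78°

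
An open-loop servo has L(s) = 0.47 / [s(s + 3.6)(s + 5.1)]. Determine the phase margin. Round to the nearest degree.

89°

Gain crossover: |L(jω)| = 1 at ω ≈ 0.0256 rad/sec.
∠L(j0.0256) = −90° − arctan(0.0256/3.6) − arctan(0.0256/5.1) ≈ -90.69°
PM = 180° + (-90.69°) = 89.31°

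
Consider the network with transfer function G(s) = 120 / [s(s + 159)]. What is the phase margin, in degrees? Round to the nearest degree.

90°

Gain crossover: |G(jω)| = 1 at ω ≈ 0.755 rad/s.
∠G(j0.755) = −90° − arctan(0.755/159) ≈ -90.27°
PM = 180° + (-90.27°) = 89.73°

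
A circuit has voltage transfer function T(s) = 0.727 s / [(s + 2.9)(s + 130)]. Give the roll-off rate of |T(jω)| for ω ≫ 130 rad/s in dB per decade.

With 1 zero and 2 poles, the high-frequency asymptotic slope is 20 × (1 − 2) = -20 dB/decade.

-20 dB/decade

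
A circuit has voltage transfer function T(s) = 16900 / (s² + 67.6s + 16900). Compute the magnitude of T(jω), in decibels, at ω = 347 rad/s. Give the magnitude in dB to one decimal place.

|(j347)² + 67.6(j347) + 16900| = |-1.0351e+05 + j23457| = 1.061e+05
|T(j347)| = 16900 / 1.061e+05 = 0.15923
20 log₁₀(0.15923) = -15.96 dB

-16.0 dB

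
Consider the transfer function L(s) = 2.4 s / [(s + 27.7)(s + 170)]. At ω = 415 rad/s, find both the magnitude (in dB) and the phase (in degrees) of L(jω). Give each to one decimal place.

|L| = -45.4 dB, ∠L = -63.9°

|j415| = 415
|j415 + 27.7| = √(415² + 27.7²) = 415.9
|j415 + 170| = √(415² + 170²) = 448.5
|L(j415)| = 2.4 × 415 / (415.9 × 448.5) = 0.0053397
20 log₁₀(0.0053397) = -45.45 dB
∠(j415) = 90.00°
∠(j415 + 27.7) = arctan(415/27.7) = 86.18°
∠(j415 + 170) = arctan(415/170) = 67.72°
∠L(j415) = 90.00° − (86.18° + 67.72°) = -63.91°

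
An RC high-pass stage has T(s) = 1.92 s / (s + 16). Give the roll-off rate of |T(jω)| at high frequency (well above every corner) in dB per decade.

With 1 zero and 1 pole, the high-frequency asymptotic slope is 20 × (1 − 1) = 0 dB/decade.

0 dB/decade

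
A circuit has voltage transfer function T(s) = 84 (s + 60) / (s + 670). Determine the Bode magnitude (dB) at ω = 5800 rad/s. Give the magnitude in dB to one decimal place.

38.4 dB

|j5800 + 60| = √(5800² + 60²) = 5800
|j5800 + 670| = √(5800² + 670²) = 5839
|T(j5800)| = 84 × 5800 / 5839 = 83.45
20 log₁₀(83.45) = 38.43 dB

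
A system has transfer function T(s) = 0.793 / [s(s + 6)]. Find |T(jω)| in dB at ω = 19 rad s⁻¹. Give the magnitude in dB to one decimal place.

|j19 + 6| = √(19² + 6²) = 19.92
|j19| = 19
|T(j19)| = 0.793 / (19.92 × 19) = 0.0020947
20 log₁₀(0.0020947) = -53.58 dB

-53.6 dB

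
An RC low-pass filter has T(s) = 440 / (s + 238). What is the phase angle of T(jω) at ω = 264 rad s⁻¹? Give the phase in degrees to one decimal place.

∠(j264 + 238) = arctan(264/238) = 47.96°
∠T(j264) = −47.96° = -47.96°

-48.0°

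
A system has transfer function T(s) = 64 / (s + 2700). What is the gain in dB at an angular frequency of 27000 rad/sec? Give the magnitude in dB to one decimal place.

|j27000 + 2700| = √(27000² + 2700²) = 2.713e+04
|T(j27000)| = 64 / 2.713e+04 = 0.0023586
20 log₁₀(0.0023586) = -52.55 dB

-52.5 dB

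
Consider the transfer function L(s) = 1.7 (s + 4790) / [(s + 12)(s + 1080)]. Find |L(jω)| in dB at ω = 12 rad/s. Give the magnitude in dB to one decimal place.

-7.0 dB

|j12 + 4790| = √(12² + 4790²) = 4790
|j12 + 12| = √(12² + 12²) = 16.97
|j12 + 1080| = √(12² + 1080²) = 1080
|L(j12)| = 1.7 × 4790 / (16.97 × 1080) = 0.44426
20 log₁₀(0.44426) = -7.05 dB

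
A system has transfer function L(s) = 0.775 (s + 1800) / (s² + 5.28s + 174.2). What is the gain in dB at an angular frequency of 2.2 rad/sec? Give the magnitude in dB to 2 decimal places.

|j2.2 + 1800| = √(2.2² + 1800²) = 1800
|(j2.2)² + 5.28(j2.2) + 174.2| = |169.36 + j11.616| = 169.8
|L(j2.2)| = 0.775 × 1800 / 169.8 = 8.2176
20 log₁₀(8.2176) = 18.295 dB

18.29 dB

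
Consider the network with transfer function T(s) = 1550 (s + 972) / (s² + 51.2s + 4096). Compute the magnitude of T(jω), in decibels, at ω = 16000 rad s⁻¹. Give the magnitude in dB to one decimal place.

|j16000 + 972| = √(16000² + 972²) = 1.603e+04
|(j16000)² + 51.2(j16000) + 4096| = |-2.56e+08 + j8.192e+05| = 2.56e+08
|T(j16000)| = 1550 × 1.603e+04 / 2.56e+08 = 0.097055
20 log₁₀(0.097055) = -20.26 dB

-20.3 dB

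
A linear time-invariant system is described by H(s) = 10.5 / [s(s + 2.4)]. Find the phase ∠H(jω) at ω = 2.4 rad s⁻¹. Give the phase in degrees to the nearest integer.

∠(j2.4 + 2.4) = arctan(2.4/2.4) = 45.00°
∠(j2.4) = 90.00°
∠H(j2.4) = − (45.00° + 90.00°) = -135.00°

-135°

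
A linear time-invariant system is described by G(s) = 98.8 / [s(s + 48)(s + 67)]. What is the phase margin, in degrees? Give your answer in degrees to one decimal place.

Gain crossover: |G(jω)| = 1 at ω ≈ 0.0307 rad s⁻¹.
∠G(j0.0307) = −90° − arctan(0.0307/48) − arctan(0.0307/67) ≈ -90.06°
PM = 180° + (-90.06°) = 89.94°

89.9°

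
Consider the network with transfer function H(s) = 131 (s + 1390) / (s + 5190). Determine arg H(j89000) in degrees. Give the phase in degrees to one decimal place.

∠(j89000 + 1390) = arctan(89000/1390) = 89.11°
∠(j89000 + 5190) = arctan(89000/5190) = 86.66°
∠H(j89000) = 89.11° − 86.66° = 2.44°

2.4°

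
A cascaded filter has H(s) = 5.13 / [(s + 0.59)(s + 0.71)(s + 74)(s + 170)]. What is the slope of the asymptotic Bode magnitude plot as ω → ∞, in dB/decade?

-80 dB/decade

With 0 zeros and 4 poles, the high-frequency asymptotic slope is 20 × (0 − 4) = -80 dB/decade.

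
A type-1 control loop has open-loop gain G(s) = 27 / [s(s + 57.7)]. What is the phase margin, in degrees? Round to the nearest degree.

90 deg

Gain crossover: |G(jω)| = 1 at ω ≈ 0.468 rad s⁻¹.
∠G(j0.468) = −90° − arctan(0.468/57.7) ≈ -90.46°
PM = 180° + (-90.46°) = 89.54°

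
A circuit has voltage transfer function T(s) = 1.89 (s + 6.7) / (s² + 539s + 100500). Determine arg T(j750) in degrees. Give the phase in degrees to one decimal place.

-49.3°

∠(j750 + 6.7) = arctan(750/6.7) = 89.49°
∠[(j750)² + 539(j750) + 100500] = ∠[-4.62e+05 + j4.0425e+05] = 138.81°
∠T(j750) = 89.49° − 138.81° = -49.33°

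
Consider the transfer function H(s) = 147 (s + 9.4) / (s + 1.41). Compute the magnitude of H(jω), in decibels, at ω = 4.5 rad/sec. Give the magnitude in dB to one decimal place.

50.2 dB

|j4.5 + 9.4| = √(4.5² + 9.4²) = 10.42
|j4.5 + 1.41| = √(4.5² + 1.41²) = 4.716
|H(j4.5)| = 147 × 10.42 / 4.716 = 324.87
20 log₁₀(324.87) = 50.23 dB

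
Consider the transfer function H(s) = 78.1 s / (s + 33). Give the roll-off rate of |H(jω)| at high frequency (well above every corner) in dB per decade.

With 1 zero and 1 pole, the high-frequency asymptotic slope is 20 × (1 − 1) = 0 dB/decade.

0 dB/decade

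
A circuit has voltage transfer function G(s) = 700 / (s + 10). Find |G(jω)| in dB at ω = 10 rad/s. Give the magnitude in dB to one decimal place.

|j10 + 10| = √(10² + 10²) = 14.14
|G(j10)| = 700 / 14.14 = 49.497
20 log₁₀(49.497) = 33.89 dB

33.9 dB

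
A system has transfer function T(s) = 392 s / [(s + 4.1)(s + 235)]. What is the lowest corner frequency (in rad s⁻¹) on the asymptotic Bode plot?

Break frequencies occur at each pole and zero magnitude: 4.1 rad s⁻¹, 235 rad s⁻¹.
The lowest is 4.1 rad s⁻¹.

4.1 rad s⁻¹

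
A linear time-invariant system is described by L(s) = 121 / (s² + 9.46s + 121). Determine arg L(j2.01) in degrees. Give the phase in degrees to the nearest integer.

∠[(j2.01)² + 9.46(j2.01) + 121] = ∠[116.96 + j19.015] = 9.23°
∠L(j2.01) = −9.23° = -9.23°

-9°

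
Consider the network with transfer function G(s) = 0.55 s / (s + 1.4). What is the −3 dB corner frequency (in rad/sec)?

For a single-pole high-pass, the −3 dB point is at the pole: ω = 1.4 rad/sec.

1.4 rad/sec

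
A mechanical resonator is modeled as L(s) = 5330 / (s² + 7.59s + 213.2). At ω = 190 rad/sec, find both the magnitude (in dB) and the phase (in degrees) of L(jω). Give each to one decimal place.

|(j190)² + 7.59(j190) + 213.2| = |-35887 + j1442.1| = 3.592e+04
|L(j190)| = 5330 / 3.592e+04 = 0.1484
20 log₁₀(0.1484) = -16.57 dB
∠[(j190)² + 7.59(j190) + 213.2] = ∠[-35887 + j1442.1] = 177.70°
∠L(j190) = −177.70° = -177.70°

|L| = -16.6 dB, ∠L = -177.7°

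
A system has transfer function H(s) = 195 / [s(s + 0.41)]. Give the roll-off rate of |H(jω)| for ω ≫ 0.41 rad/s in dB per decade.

With 0 zeros and 2 poles, the high-frequency asymptotic slope is 20 × (0 − 2) = -40 dB/decade.

-40 dB/decade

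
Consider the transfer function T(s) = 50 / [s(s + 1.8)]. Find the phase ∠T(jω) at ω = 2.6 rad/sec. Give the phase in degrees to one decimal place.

∠(j2.6 + 1.8) = arctan(2.6/1.8) = 55.30°
∠(j2.6) = 90.00°
∠T(j2.6) = − (55.30° + 90.00°) = -145.30°

-145.3°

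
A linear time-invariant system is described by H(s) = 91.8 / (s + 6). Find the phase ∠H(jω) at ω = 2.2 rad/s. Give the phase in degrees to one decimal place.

-20.1°

∠(j2.2 + 6) = arctan(2.2/6) = 20.14°
∠H(j2.2) = −20.14° = -20.14°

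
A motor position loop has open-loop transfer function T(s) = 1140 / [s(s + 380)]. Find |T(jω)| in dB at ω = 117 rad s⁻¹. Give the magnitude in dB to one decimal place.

|j117 + 380| = √(117² + 380²) = 397.6
|j117| = 117
|T(j117)| = 1140 / (397.6 × 117) = 0.024506
20 log₁₀(0.024506) = -32.21 dB

-32.2 dB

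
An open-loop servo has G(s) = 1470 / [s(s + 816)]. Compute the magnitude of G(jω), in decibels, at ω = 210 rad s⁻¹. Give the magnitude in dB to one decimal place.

-41.6 dB

|j210 + 816| = √(210² + 816²) = 842.6
|j210| = 210
|G(j210)| = 1470 / (842.6 × 210) = 0.0083077
20 log₁₀(0.0083077) = -41.61 dB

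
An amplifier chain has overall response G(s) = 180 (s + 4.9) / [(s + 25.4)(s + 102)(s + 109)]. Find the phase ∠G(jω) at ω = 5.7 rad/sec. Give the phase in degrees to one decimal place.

∠(j5.7 + 4.9) = arctan(5.7/4.9) = 49.32°
∠(j5.7 + 25.4) = arctan(5.7/25.4) = 12.65°
∠(j5.7 + 102) = arctan(5.7/102) = 3.20°
∠(j5.7 + 109) = arctan(5.7/109) = 2.99°
∠G(j5.7) = 49.32° − (12.65° + 3.20° + 2.99°) = 30.48°

30.5°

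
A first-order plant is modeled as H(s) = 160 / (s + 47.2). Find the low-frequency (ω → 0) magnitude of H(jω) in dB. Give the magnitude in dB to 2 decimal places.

H(0) = 160 / 47.2 = 3.3898
20 log₁₀(3.3898) = 10.604 dB

10.60 dB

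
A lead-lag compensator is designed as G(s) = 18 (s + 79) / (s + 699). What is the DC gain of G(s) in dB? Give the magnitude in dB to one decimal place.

6.2 dB

G(0) = 18 × 79 / 699 = 2.0343
20 log₁₀(2.0343) = 6.17 dB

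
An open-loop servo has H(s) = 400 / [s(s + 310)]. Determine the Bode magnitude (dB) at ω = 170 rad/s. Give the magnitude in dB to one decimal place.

|j170 + 310| = √(170² + 310²) = 353.6
|j170| = 170
|H(j170)| = 400 / (353.6 × 170) = 0.0066551
20 log₁₀(0.0066551) = -43.54 dB

-43.5 dB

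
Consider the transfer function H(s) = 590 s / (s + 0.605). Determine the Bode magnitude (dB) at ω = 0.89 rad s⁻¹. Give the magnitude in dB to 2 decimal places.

53.77 dB

|j0.89| = 0.89
|j0.89 + 0.605| = √(0.89² + 0.605²) = 1.076
|H(j0.89)| = 590 × 0.89 / 1.076 = 487.94
20 log₁₀(487.94) = 53.767 dB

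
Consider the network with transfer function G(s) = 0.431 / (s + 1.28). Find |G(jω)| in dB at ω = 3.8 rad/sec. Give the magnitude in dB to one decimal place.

|j3.8 + 1.28| = √(3.8² + 1.28²) = 4.01
|G(j3.8)| = 0.431 / 4.01 = 0.10749
20 log₁₀(0.10749) = -19.37 dB

-19.4 dB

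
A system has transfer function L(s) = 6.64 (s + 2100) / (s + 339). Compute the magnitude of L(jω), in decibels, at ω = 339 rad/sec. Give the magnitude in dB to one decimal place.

|j339 + 2100| = √(339² + 2100²) = 2127
|j339 + 339| = √(339² + 339²) = 479.4
|L(j339)| = 6.64 × 2127 / 479.4 = 29.462
20 log₁₀(29.462) = 29.39 dB

29.4 dB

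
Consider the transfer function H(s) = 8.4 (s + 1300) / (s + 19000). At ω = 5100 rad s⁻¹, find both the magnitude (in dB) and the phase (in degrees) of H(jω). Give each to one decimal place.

|j5100 + 1300| = √(5100² + 1300²) = 5263
|j5100 + 19000| = √(5100² + 19000²) = 1.967e+04
|H(j5100)| = 8.4 × 5263 / 1.967e+04 = 2.2473
20 log₁₀(2.2473) = 7.03 dB
∠(j5100 + 1300) = arctan(5100/1300) = 75.70°
∠(j5100 + 19000) = arctan(5100/19000) = 15.03°
∠H(j5100) = 75.70° − 15.03° = 60.67°

|H| = 7.0 dB, ∠H = 60.7°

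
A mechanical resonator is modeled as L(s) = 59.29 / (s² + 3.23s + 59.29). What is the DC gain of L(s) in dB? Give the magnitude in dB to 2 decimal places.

L(0) = 59.29 / 59.29 = 1
20 log₁₀(1) = 0.000 dB

0.00 dB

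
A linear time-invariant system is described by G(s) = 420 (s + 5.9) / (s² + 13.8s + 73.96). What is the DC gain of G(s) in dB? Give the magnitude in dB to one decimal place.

30.5 dB

G(0) = 420 × 5.9 / 73.96 = 33.505
20 log₁₀(33.505) = 30.50 dB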